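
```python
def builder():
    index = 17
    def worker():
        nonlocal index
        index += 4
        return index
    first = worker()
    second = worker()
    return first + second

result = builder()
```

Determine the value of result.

Step 1: index starts at 17.
Step 2: First call: index = 17 + 4 = 21, returns 21.
Step 3: Second call: index = 21 + 4 = 25, returns 25.
Step 4: result = 21 + 25 = 46

The answer is 46.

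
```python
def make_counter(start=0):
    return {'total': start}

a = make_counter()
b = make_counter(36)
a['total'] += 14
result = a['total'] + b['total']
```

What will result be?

Step 1: make_counter() returns a new dict each call (immutable default 0).
Step 2: a = {'total': 0}, b = {'total': 36}.
Step 3: a['total'] += 14 = 14. result = 14 + 36 = 50

The answer is 50.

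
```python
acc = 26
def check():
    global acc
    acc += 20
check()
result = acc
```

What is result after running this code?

Step 1: acc = 26 globally.
Step 2: check() modifies global acc: acc += 20 = 46.
Step 3: result = 46

The answer is 46.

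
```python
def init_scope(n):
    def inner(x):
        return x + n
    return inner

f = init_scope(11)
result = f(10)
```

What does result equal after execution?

Step 1: init_scope(11) creates a closure that captures n = 11.
Step 2: f(10) calls the closure with x = 10, returning 10 + 11 = 21.
Step 3: result = 21

The answer is 21.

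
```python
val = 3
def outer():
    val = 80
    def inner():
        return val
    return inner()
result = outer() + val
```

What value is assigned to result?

Step 1: Global val = 3. outer() shadows with val = 80.
Step 2: inner() returns enclosing val = 80. outer() = 80.
Step 3: result = 80 + global val (3) = 83

The answer is 83.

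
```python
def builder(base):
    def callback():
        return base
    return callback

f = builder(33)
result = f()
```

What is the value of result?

Step 1: builder(33) creates closure capturing base = 33.
Step 2: f() returns the captured base = 33.
Step 3: result = 33

The answer is 33.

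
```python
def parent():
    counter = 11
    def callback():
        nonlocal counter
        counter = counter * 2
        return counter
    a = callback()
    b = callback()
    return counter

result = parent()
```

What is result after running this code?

Step 1: counter starts at 11.
Step 2: First callback(): counter = 11 * 2 = 22.
Step 3: Second callback(): counter = 22 * 2 = 44.
Step 4: result = 44

The answer is 44.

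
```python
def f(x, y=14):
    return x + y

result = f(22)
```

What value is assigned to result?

Step 1: f(22) uses default y = 14.
Step 2: Returns 22 + 14 = 36.
Step 3: result = 36

The answer is 36.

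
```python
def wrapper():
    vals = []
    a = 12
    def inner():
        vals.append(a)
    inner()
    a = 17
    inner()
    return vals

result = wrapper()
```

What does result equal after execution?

Step 1: a = 12. inner() appends current a to vals.
Step 2: First inner(): appends 12. Then a = 17.
Step 3: Second inner(): appends 17 (closure sees updated a). result = [12, 17]

The answer is [12, 17].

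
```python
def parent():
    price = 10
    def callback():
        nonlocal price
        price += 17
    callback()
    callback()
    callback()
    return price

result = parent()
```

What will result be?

Step 1: price starts at 10.
Step 2: callback() is called 3 times, each adding 17.
Step 3: price = 10 + 17 * 3 = 61

The answer is 61.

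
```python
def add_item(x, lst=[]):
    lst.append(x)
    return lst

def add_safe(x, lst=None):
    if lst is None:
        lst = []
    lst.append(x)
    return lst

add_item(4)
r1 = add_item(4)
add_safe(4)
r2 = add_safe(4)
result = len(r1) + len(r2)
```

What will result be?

Step 1: add_item shares mutable default: after 2 calls, lst = [4, 4], len = 2.
Step 2: add_safe creates fresh list each time: r2 = [4], len = 1.
Step 3: result = 2 + 1 = 3

The answer is 3.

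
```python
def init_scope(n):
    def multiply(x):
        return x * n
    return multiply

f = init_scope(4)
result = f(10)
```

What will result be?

Step 1: init_scope(4) returns multiply closure with n = 4.
Step 2: f(10) computes 10 * 4 = 40.
Step 3: result = 40

The answer is 40.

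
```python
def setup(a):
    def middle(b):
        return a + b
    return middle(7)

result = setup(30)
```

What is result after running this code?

Step 1: setup(30) passes a = 30.
Step 2: middle(7) has b = 7, reads a = 30 from enclosing.
Step 3: result = 30 + 7 = 37

The answer is 37.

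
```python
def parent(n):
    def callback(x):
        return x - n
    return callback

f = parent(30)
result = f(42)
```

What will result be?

Step 1: parent(30) creates a closure capturing n = 30.
Step 2: f(42) computes 42 - 30 = 12.
Step 3: result = 12

The answer is 12.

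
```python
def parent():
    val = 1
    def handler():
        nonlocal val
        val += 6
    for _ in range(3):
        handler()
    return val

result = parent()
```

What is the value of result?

Step 1: val = 1.
Step 2: handler() is called 3 times in a loop, each adding 6 via nonlocal.
Step 3: val = 1 + 6 * 3 = 19

The answer is 19.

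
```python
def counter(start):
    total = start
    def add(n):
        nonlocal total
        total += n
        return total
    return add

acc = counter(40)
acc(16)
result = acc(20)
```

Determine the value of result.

Step 1: counter(40) creates closure with total = 40.
Step 2: First acc(16): total = 40 + 16 = 56.
Step 3: Second acc(20): total = 56 + 20 = 76. result = 76

The answer is 76.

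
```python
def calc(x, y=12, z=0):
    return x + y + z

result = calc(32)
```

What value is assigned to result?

Step 1: calc(32) uses defaults y = 12, z = 0.
Step 2: Returns 32 + 12 + 0 = 44.
Step 3: result = 44

The answer is 44.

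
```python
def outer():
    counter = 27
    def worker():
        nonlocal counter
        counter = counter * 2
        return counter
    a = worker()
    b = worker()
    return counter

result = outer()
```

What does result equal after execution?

Step 1: counter starts at 27.
Step 2: First worker(): counter = 27 * 2 = 54.
Step 3: Second worker(): counter = 54 * 2 = 108.
Step 4: result = 108

The answer is 108.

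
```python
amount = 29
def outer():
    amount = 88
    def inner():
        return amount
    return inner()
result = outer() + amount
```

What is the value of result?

Step 1: Global amount = 29. outer() shadows with amount = 88.
Step 2: inner() returns enclosing amount = 88. outer() = 88.
Step 3: result = 88 + global amount (29) = 117

The answer is 117.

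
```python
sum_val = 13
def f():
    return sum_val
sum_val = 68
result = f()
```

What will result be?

Step 1: sum_val is first set to 13, then reassigned to 68.
Step 2: f() is called after the reassignment, so it looks up the current global sum_val = 68.
Step 3: result = 68

The answer is 68.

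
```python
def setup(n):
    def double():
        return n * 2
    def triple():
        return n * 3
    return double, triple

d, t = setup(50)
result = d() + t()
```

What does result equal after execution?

Step 1: Both closures capture the same n = 50.
Step 2: d() = 50 * 2 = 100, t() = 50 * 3 = 150.
Step 3: result = 100 + 150 = 250

The answer is 250.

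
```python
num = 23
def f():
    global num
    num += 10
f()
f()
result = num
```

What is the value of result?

Step 1: num = 23.
Step 2: First f(): num = 23 + 10 = 33.
Step 3: Second f(): num = 33 + 10 = 43. result = 43

The answer is 43.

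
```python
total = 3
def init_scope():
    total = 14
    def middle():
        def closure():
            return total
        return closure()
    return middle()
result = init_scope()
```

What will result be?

Step 1: init_scope() defines total = 14. middle() and closure() have no local total.
Step 2: closure() checks local (none), enclosing middle() (none), enclosing init_scope() and finds total = 14.
Step 3: result = 14

The answer is 14.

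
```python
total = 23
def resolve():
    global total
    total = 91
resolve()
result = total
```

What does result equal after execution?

Step 1: total = 23 globally.
Step 2: resolve() declares global total and sets it to 91.
Step 3: After resolve(), global total = 91. result = 91

The answer is 91.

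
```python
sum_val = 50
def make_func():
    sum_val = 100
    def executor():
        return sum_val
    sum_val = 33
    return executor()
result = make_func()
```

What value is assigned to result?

Step 1: make_func() sets sum_val = 100, then later sum_val = 33.
Step 2: executor() is called after sum_val is reassigned to 33. Closures capture variables by reference, not by value.
Step 3: result = 33

The answer is 33.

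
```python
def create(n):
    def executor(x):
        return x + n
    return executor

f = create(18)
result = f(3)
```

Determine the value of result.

Step 1: create(18) creates a closure that captures n = 18.
Step 2: f(3) calls the closure with x = 3, returning 3 + 18 = 21.
Step 3: result = 21

The answer is 21.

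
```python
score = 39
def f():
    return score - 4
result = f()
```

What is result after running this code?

Step 1: score = 39 is defined globally.
Step 2: f() looks up score from global scope = 39, then computes 39 - 4 = 35.
Step 3: result = 35

The answer is 35.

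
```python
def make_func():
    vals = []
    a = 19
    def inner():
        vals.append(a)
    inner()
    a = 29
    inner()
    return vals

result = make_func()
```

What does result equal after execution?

Step 1: a = 19. inner() appends current a to vals.
Step 2: First inner(): appends 19. Then a = 29.
Step 3: Second inner(): appends 29 (closure sees updated a). result = [19, 29]

The answer is [19, 29].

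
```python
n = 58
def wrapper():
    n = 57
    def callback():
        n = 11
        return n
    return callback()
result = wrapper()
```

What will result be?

Step 1: Three scopes define n: global (58), wrapper (57), callback (11).
Step 2: callback() has its own local n = 11, which shadows both enclosing and global.
Step 3: result = 11 (local wins in LEGB)

The answer is 11.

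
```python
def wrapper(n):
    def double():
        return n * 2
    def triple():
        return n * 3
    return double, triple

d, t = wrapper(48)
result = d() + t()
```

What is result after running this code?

Step 1: Both closures capture the same n = 48.
Step 2: d() = 48 * 2 = 96, t() = 48 * 3 = 144.
Step 3: result = 96 + 144 = 240

The answer is 240.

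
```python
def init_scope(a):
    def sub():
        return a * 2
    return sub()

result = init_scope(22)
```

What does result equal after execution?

Step 1: init_scope(22) binds parameter a = 22.
Step 2: sub() accesses a = 22 from enclosing scope.
Step 3: result = 22 * 2 = 44

The answer is 44.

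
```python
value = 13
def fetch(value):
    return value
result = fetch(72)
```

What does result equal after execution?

Step 1: Global value = 13.
Step 2: fetch(72) takes parameter value = 72, which shadows the global.
Step 3: result = 72

The answer is 72.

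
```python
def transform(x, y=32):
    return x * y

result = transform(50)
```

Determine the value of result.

Step 1: transform(50) uses default y = 32.
Step 2: Returns 50 * 32 = 1600.
Step 3: result = 1600

The answer is 1600.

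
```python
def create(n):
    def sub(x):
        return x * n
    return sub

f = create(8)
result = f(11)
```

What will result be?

Step 1: create(8) creates a closure capturing n = 8.
Step 2: f(11) computes 11 * 8 = 88.
Step 3: result = 88

The answer is 88.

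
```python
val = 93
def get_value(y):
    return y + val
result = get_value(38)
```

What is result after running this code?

Step 1: val = 93 is defined globally.
Step 2: get_value(38) uses parameter y = 38 and looks up val from global scope = 93.
Step 3: result = 38 + 93 = 131

The answer is 131.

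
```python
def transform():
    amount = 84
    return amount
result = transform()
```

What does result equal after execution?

Step 1: transform() defines amount = 84 in its local scope.
Step 2: return amount finds the local variable amount = 84.
Step 3: result = 84

The answer is 84.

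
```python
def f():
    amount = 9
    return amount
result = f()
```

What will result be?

Step 1: f() defines amount = 9 in its local scope.
Step 2: return amount finds the local variable amount = 9.
Step 3: result = 9

The answer is 9.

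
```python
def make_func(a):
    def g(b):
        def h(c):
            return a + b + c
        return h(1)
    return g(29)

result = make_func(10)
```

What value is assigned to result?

Step 1: a = 10, b = 29, c = 1 across three nested scopes.
Step 2: h() accesses all three via LEGB rule.
Step 3: result = 10 + 29 + 1 = 40

The answer is 40.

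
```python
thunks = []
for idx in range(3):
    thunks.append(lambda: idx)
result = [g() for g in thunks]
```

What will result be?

Step 1: All 3 lambdas share the same variable idx.
Step 2: After the loop, idx = 2.
Step 3: Each call returns 2. result = [2, 2, 2]

The answer is [2, 2, 2].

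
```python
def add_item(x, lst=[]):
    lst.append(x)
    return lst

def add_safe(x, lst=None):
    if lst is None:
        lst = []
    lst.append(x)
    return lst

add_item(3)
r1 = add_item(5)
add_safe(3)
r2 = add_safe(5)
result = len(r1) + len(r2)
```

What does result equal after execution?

Step 1: add_item shares mutable default: after 2 calls, lst = [3, 5], len = 2.
Step 2: add_safe creates fresh list each time: r2 = [5], len = 1.
Step 3: result = 2 + 1 = 3

The answer is 3.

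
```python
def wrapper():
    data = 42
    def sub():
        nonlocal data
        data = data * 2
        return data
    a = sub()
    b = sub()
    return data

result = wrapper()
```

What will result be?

Step 1: data starts at 42.
Step 2: First sub(): data = 42 * 2 = 84.
Step 3: Second sub(): data = 84 * 2 = 168.
Step 4: result = 168

The answer is 168.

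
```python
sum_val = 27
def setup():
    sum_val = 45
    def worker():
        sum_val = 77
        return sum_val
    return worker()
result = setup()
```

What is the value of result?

Step 1: Three scopes define sum_val: global (27), setup (45), worker (77).
Step 2: worker() has its own local sum_val = 77, which shadows both enclosing and global.
Step 3: result = 77 (local wins in LEGB)

The answer is 77.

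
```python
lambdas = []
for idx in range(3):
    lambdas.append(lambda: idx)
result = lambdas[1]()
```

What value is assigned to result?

Step 1: The loop creates 3 lambdas, all referencing the same variable idx.
Step 2: After the loop, idx = 2 (final value).
Step 3: lambdas[1]() looks up idx at call time and finds 2. This is the late binding gotcha. result = 2

The answer is 2.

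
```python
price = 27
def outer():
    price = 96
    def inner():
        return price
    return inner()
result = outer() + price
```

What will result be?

Step 1: Global price = 27. outer() shadows with price = 96.
Step 2: inner() returns enclosing price = 96. outer() = 96.
Step 3: result = 96 + global price (27) = 123

The answer is 123.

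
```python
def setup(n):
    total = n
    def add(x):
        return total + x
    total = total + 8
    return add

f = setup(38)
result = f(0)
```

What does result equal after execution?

Step 1: setup(38) sets total = 38, then total = 38 + 8 = 46.
Step 2: Closures capture by reference, so add sees total = 46.
Step 3: f(0) returns 46 + 0 = 46

The answer is 46.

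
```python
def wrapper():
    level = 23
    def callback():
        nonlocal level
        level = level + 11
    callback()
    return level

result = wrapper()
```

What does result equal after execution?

Step 1: wrapper() sets level = 23.
Step 2: callback() uses nonlocal to modify level in wrapper's scope: level = 23 + 11 = 34.
Step 3: wrapper() returns the modified level = 34

The answer is 34.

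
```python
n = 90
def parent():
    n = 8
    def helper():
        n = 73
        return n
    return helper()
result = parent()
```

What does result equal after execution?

Step 1: Three scopes define n: global (90), parent (8), helper (73).
Step 2: helper() has its own local n = 73, which shadows both enclosing and global.
Step 3: result = 73 (local wins in LEGB)

The answer is 73.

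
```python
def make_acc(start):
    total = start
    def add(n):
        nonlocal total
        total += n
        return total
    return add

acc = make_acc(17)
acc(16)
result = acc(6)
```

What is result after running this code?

Step 1: make_acc(17) creates closure with total = 17.
Step 2: First acc(16): total = 17 + 16 = 33.
Step 3: Second acc(6): total = 33 + 6 = 39. result = 39

The answer is 39.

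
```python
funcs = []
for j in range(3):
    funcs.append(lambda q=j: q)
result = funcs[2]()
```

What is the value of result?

Step 1: Default argument q=j captures j's value at each iteration.
Step 2: funcs[2] captured q = 2 when j was 2.
Step 3: result = 2

The answer is 2.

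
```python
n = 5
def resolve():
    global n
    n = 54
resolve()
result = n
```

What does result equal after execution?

Step 1: n = 5 globally.
Step 2: resolve() declares global n and sets it to 54.
Step 3: After resolve(), global n = 54. result = 54

The answer is 54.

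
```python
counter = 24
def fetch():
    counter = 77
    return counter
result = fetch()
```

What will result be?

Step 1: Global counter = 24.
Step 2: fetch() creates local counter = 77, shadowing the global.
Step 3: Returns local counter = 77. result = 77

The answer is 77.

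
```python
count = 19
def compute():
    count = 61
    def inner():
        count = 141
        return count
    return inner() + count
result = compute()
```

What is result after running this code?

Step 1: compute() has local count = 61. inner() has local count = 141.
Step 2: inner() returns its local count = 141.
Step 3: compute() returns 141 + its own count (61) = 202

The answer is 202.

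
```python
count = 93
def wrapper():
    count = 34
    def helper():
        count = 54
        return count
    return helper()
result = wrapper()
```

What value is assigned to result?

Step 1: Three scopes define count: global (93), wrapper (34), helper (54).
Step 2: helper() has its own local count = 54, which shadows both enclosing and global.
Step 3: result = 54 (local wins in LEGB)

The answer is 54.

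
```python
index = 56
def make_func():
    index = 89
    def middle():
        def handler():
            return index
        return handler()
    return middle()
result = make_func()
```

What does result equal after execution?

Step 1: make_func() defines index = 89. middle() and handler() have no local index.
Step 2: handler() checks local (none), enclosing middle() (none), enclosing make_func() and finds index = 89.
Step 3: result = 89

The answer is 89.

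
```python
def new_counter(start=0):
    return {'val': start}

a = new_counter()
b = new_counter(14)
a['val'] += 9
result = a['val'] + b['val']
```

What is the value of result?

Step 1: new_counter() returns a new dict each call (immutable default 0).
Step 2: a = {'val': 0}, b = {'val': 14}.
Step 3: a['val'] += 9 = 9. result = 9 + 14 = 23

The answer is 23.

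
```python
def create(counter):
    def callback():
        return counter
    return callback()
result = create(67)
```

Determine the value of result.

Step 1: create(67) binds parameter counter = 67.
Step 2: callback() looks up counter in enclosing scope and finds the parameter counter = 67.
Step 3: result = 67

The answer is 67.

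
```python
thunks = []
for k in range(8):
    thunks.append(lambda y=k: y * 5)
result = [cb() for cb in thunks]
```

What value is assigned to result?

Step 1: Default arg y=k captures k at each iteration.
Step 2: thunks[k] has y defaulting to k, returns k * 5.
Step 3: result = [0, 5, 10, 15, 20, 25, 30, 35]

The answer is [0, 5, 10, 15, 20, 25, 30, 35].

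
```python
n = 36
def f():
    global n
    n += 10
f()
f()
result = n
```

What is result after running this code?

Step 1: n = 36.
Step 2: First f(): n = 36 + 10 = 46.
Step 3: Second f(): n = 46 + 10 = 56. result = 56

The answer is 56.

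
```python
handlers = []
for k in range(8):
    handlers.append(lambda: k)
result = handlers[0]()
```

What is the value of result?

Step 1: The loop creates 8 lambdas, all referencing the same variable k.
Step 2: After the loop, k = 7 (final value).
Step 3: handlers[0]() looks up k at call time and finds 7. This is the late binding gotcha. result = 7

The answer is 7.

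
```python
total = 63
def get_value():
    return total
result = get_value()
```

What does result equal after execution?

Step 1: total = 63 is defined in the global scope.
Step 2: get_value() looks up total. No local total exists, so Python checks the global scope via LEGB rule and finds total = 63.
Step 3: result = 63

The answer is 63.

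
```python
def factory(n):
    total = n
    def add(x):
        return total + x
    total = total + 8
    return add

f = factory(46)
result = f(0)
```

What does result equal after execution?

Step 1: factory(46) sets total = 46, then total = 46 + 8 = 54.
Step 2: Closures capture by reference, so add sees total = 54.
Step 3: f(0) returns 54 + 0 = 54

The answer is 54.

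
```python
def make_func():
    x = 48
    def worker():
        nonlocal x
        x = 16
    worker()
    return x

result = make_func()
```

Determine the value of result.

Step 1: make_func() sets x = 48.
Step 2: worker() uses nonlocal to reassign x = 16.
Step 3: result = 16

The answer is 16.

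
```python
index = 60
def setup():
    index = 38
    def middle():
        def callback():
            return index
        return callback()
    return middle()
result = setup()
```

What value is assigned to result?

Step 1: setup() defines index = 38. middle() and callback() have no local index.
Step 2: callback() checks local (none), enclosing middle() (none), enclosing setup() and finds index = 38.
Step 3: result = 38

The answer is 38.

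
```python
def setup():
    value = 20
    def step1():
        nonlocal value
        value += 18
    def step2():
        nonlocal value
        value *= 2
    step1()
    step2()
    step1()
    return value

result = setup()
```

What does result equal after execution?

Step 1: value = 20.
Step 2: step1(): value = 20 + 18 = 38.
Step 3: step2(): value = 38 * 2 = 76.
Step 4: step1(): value = 76 + 18 = 94. result = 94

The answer is 94.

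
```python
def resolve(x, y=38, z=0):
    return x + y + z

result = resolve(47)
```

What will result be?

Step 1: resolve(47) uses defaults y = 38, z = 0.
Step 2: Returns 47 + 38 + 0 = 85.
Step 3: result = 85

The answer is 85.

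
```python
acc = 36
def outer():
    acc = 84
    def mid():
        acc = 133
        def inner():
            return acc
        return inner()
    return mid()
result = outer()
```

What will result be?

Step 1: Three levels of shadowing: global 36, outer 84, mid 133.
Step 2: inner() finds acc = 133 in enclosing mid() scope.
Step 3: result = 133

The answer is 133.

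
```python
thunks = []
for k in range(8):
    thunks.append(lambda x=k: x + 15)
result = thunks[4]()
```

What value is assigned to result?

Step 1: Default argument x=k captures k's value at definition time.
Step 2: thunks[4] was defined when k = 4, so x defaults to 4.
Step 3: result = 4 + 15 = 19 (default arg fixes the late binding issue)

The answer is 19.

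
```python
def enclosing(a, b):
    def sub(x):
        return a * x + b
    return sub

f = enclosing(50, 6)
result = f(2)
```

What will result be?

Step 1: enclosing(50, 6) captures a = 50, b = 6.
Step 2: f(2) computes 50 * 2 + 6 = 106.
Step 3: result = 106

The answer is 106.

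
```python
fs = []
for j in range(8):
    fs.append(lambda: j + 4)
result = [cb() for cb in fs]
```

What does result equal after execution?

Step 1: All lambdas capture j by reference. After the loop, j = 7.
Step 2: Each call returns 7 + 4 = 11.
Step 3: result = [11, 11, 11, 11, 11, 11, 11, 11]

The answer is [11, 11, 11, 11, 11, 11, 11, 11].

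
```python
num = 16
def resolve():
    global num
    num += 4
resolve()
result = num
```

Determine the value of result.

Step 1: num = 16 globally.
Step 2: resolve() modifies global num: num += 4 = 20.
Step 3: result = 20

The answer is 20.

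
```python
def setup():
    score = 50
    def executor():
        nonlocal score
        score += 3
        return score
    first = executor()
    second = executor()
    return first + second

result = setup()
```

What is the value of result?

Step 1: score starts at 50.
Step 2: First call: score = 50 + 3 = 53, returns 53.
Step 3: Second call: score = 53 + 3 = 56, returns 56.
Step 4: result = 53 + 56 = 109

The answer is 109.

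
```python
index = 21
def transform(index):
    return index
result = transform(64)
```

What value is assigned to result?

Step 1: Global index = 21.
Step 2: transform(64) takes parameter index = 64, which shadows the global.
Step 3: result = 64

The answer is 64.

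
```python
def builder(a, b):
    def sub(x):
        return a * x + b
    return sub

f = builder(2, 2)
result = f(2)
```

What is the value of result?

Step 1: builder(2, 2) captures a = 2, b = 2.
Step 2: f(2) computes 2 * 2 + 2 = 6.
Step 3: result = 6

The answer is 6.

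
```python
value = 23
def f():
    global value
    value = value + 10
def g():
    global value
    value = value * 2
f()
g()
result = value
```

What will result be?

Step 1: value = 23.
Step 2: f() adds 10: value = 23 + 10 = 33.
Step 3: g() doubles: value = 33 * 2 = 66.
Step 4: result = 66

The answer is 66.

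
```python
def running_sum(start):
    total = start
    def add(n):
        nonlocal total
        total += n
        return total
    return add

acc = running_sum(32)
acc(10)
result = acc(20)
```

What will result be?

Step 1: running_sum(32) creates closure with total = 32.
Step 2: First acc(10): total = 32 + 10 = 42.
Step 3: Second acc(20): total = 42 + 20 = 62. result = 62

The answer is 62.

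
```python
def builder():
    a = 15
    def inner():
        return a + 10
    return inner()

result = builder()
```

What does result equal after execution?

Step 1: builder() defines a = 15.
Step 2: inner() reads a = 15 from enclosing scope, returns 15 + 10 = 25.
Step 3: result = 25

The answer is 25.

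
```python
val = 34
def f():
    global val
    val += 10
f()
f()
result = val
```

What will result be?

Step 1: val = 34.
Step 2: First f(): val = 34 + 10 = 44.
Step 3: Second f(): val = 44 + 10 = 54. result = 54

The answer is 54.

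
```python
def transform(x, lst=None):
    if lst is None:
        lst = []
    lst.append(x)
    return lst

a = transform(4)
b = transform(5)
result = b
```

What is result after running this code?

Step 1: None default with guard creates a NEW list each call.
Step 2: a = [4] (fresh list). b = [5] (another fresh list).
Step 3: result = [5] (this is the fix for mutable default)

The answer is [5].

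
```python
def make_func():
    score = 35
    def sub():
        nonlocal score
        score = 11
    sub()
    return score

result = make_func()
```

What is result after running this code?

Step 1: make_func() sets score = 35.
Step 2: sub() uses nonlocal to reassign score = 11.
Step 3: result = 11

The answer is 11.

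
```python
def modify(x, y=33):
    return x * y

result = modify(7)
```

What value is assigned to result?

Step 1: modify(7) uses default y = 33.
Step 2: Returns 7 * 33 = 231.
Step 3: result = 231

The answer is 231.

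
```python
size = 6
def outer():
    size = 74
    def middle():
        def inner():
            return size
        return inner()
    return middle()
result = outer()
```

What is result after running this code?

Step 1: outer() defines size = 74. middle() and inner() have no local size.
Step 2: inner() checks local (none), enclosing middle() (none), enclosing outer() and finds size = 74.
Step 3: result = 74

The answer is 74.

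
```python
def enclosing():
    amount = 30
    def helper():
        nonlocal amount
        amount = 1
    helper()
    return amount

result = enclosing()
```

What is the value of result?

Step 1: enclosing() sets amount = 30.
Step 2: helper() uses nonlocal to reassign amount = 1.
Step 3: result = 1

The answer is 1.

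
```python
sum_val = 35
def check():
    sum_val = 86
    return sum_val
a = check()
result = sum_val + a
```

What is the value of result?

Step 1: Global sum_val = 35. check() returns local sum_val = 86.
Step 2: a = 86. Global sum_val still = 35.
Step 3: result = 35 + 86 = 121

The answer is 121.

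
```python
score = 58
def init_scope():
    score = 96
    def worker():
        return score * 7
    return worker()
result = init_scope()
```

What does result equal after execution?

Step 1: init_scope() shadows global score with score = 96.
Step 2: worker() finds score = 96 in enclosing scope, computes 96 * 7 = 672.
Step 3: result = 672

The answer is 672.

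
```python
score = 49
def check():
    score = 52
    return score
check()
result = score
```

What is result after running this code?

Step 1: Global score = 49.
Step 2: check() creates local score = 52 (shadow, not modification).
Step 3: After check() returns, global score is unchanged. result = 49

The answer is 49.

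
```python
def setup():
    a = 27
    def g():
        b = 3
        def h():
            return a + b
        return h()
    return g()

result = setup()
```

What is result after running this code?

Step 1: setup() defines a = 27. g() defines b = 3.
Step 2: h() accesses both from enclosing scopes: a = 27, b = 3.
Step 3: result = 27 + 3 = 30

The answer is 30.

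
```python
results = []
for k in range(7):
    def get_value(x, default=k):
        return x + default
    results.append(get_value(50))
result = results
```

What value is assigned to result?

Step 1: Default argument default=k is evaluated at function definition time.
Step 2: Each iteration creates get_value with default = current k value.
Step 3: get_value(50) returns 50 + default. results = [50, 51, 52, 53, 54, 55, 56]

The answer is [50, 51, 52, 53, 54, 55, 56].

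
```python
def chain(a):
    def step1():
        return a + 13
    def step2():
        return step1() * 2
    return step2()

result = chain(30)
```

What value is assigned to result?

Step 1: chain(30) captures a = 30.
Step 2: step2() calls step1() which returns 30 + 13 = 43.
Step 3: step2() returns 43 * 2 = 86

The answer is 86.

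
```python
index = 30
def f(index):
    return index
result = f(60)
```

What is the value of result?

Step 1: Global index = 30.
Step 2: f(60) takes parameter index = 60, which shadows the global.
Step 3: result = 60

The answer is 60.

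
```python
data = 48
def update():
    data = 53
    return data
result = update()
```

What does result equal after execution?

Step 1: Global data = 48.
Step 2: update() creates local data = 53, shadowing the global.
Step 3: Returns local data = 53. result = 53

The answer is 53.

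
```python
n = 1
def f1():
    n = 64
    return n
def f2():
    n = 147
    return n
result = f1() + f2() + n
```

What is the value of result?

Step 1: Each function shadows global n with its own local.
Step 2: f1() returns 64, f2() returns 147.
Step 3: Global n = 1 is unchanged. result = 64 + 147 + 1 = 212

The answer is 212.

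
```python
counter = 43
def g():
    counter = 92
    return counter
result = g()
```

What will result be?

Step 1: Global counter = 43.
Step 2: g() creates local counter = 92, shadowing the global.
Step 3: Returns local counter = 92. result = 92

The answer is 92.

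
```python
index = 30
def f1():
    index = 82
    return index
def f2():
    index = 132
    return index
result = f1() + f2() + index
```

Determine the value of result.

Step 1: Each function shadows global index with its own local.
Step 2: f1() returns 82, f2() returns 132.
Step 3: Global index = 30 is unchanged. result = 82 + 132 + 30 = 244

The answer is 244.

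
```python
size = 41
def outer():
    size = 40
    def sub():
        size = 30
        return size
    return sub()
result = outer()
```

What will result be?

Step 1: Three scopes define size: global (41), outer (40), sub (30).
Step 2: sub() has its own local size = 30, which shadows both enclosing and global.
Step 3: result = 30 (local wins in LEGB)

The answer is 30.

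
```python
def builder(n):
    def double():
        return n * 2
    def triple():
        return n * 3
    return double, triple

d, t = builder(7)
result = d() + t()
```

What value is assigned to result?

Step 1: Both closures capture the same n = 7.
Step 2: d() = 7 * 2 = 14, t() = 7 * 3 = 21.
Step 3: result = 14 + 21 = 35

The answer is 35.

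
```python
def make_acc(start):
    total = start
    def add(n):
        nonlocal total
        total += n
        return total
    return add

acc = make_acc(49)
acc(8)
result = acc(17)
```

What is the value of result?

Step 1: make_acc(49) creates closure with total = 49.
Step 2: First acc(8): total = 49 + 8 = 57.
Step 3: Second acc(17): total = 57 + 17 = 74. result = 74

The answer is 74.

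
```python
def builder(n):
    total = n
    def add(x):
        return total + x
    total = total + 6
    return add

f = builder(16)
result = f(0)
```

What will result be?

Step 1: builder(16) sets total = 16, then total = 16 + 6 = 22.
Step 2: Closures capture by reference, so add sees total = 22.
Step 3: f(0) returns 22 + 0 = 22

The answer is 22.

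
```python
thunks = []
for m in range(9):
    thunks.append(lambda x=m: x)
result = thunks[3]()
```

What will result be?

Step 1: Default argument x=m captures m's value at each iteration.
Step 2: thunks[3] captured x = 3 when m was 3.
Step 3: result = 3

The answer is 3.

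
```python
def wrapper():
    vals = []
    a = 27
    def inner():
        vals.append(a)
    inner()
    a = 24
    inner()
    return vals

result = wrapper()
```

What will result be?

Step 1: a = 27. inner() appends current a to vals.
Step 2: First inner(): appends 27. Then a = 24.
Step 3: Second inner(): appends 24 (closure sees updated a). result = [27, 24]

The answer is [27, 24].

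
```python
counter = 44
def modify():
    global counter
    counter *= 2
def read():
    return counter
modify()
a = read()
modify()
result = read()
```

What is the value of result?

Step 1: counter = 44.
Step 2: First modify(): counter = 44 * 2 = 88.
Step 3: Second modify(): counter = 88 * 2 = 176.
Step 4: read() returns 176

The answer is 176.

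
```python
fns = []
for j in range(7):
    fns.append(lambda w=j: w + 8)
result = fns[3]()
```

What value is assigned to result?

Step 1: Default argument w=j captures j's value at definition time.
Step 2: fns[3] was defined when j = 3, so w defaults to 3.
Step 3: result = 3 + 8 = 11 (default arg fixes the late binding issue)

The answer is 11.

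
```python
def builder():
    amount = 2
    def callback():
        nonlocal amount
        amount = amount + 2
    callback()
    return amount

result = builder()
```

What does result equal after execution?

Step 1: builder() sets amount = 2.
Step 2: callback() uses nonlocal to modify amount in builder's scope: amount = 2 + 2 = 4.
Step 3: builder() returns the modified amount = 4

The answer is 4.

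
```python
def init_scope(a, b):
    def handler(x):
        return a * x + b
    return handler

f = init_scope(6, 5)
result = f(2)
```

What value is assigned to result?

Step 1: init_scope(6, 5) captures a = 6, b = 5.
Step 2: f(2) computes 6 * 2 + 5 = 17.
Step 3: result = 17

The answer is 17.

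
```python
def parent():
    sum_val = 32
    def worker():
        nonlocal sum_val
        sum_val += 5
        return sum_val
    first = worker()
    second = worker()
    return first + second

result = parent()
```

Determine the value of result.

Step 1: sum_val starts at 32.
Step 2: First call: sum_val = 32 + 5 = 37, returns 37.
Step 3: Second call: sum_val = 37 + 5 = 42, returns 42.
Step 4: result = 37 + 42 = 79

The answer is 79.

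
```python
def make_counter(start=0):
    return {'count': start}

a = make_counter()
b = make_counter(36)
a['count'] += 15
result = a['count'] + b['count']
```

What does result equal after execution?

Step 1: make_counter() returns a new dict each call (immutable default 0).
Step 2: a = {'count': 0}, b = {'count': 36}.
Step 3: a['count'] += 15 = 15. result = 15 + 36 = 51

The answer is 51.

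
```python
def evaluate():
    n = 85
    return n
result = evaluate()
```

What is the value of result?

Step 1: evaluate() defines n = 85 in its local scope.
Step 2: return n finds the local variable n = 85.
Step 3: result = 85

The answer is 85.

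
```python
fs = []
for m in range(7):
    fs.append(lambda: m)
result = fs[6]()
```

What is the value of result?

Step 1: The loop creates 7 lambdas, all referencing the same variable m.
Step 2: After the loop, m = 6 (final value).
Step 3: fs[6]() looks up m at call time and finds 6. This is the late binding gotcha. result = 6

The answer is 6.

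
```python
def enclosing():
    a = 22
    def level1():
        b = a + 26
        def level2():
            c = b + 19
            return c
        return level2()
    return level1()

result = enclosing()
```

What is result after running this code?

Step 1: a = 22. b = a + 26 = 48.
Step 2: c = b + 19 = 48 + 19 = 67.
Step 3: result = 67

The answer is 67.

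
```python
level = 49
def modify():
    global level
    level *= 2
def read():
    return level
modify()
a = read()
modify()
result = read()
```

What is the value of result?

Step 1: level = 49.
Step 2: First modify(): level = 49 * 2 = 98.
Step 3: Second modify(): level = 98 * 2 = 196.
Step 4: read() returns 196

The answer is 196.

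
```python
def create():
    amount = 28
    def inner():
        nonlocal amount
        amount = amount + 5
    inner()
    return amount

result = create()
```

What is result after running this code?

Step 1: create() sets amount = 28.
Step 2: inner() uses nonlocal to modify amount in create's scope: amount = 28 + 5 = 33.
Step 3: create() returns the modified amount = 33

The answer is 33.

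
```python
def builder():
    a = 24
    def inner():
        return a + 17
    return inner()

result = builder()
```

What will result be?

Step 1: builder() defines a = 24.
Step 2: inner() reads a = 24 from enclosing scope, returns 24 + 17 = 41.
Step 3: result = 41

The answer is 41.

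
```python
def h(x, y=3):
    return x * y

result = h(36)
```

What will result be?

Step 1: h(36) uses default y = 3.
Step 2: Returns 36 * 3 = 108.
Step 3: result = 108

The answer is 108.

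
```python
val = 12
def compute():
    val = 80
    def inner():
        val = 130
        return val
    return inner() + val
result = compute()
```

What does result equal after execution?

Step 1: compute() has local val = 80. inner() has local val = 130.
Step 2: inner() returns its local val = 130.
Step 3: compute() returns 130 + its own val (80) = 210

The answer is 210.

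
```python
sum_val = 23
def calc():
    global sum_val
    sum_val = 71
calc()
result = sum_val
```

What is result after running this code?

Step 1: sum_val = 23 globally.
Step 2: calc() declares global sum_val and sets it to 71.
Step 3: After calc(), global sum_val = 71. result = 71

The answer is 71.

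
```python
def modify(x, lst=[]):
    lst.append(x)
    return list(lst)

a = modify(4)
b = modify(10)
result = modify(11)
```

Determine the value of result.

Step 1: Default list is shared. list() creates copies for return values.
Step 2: Internal list grows: [4] -> [4, 10] -> [4, 10, 11].
Step 3: result = [4, 10, 11]

The answer is [4, 10, 11].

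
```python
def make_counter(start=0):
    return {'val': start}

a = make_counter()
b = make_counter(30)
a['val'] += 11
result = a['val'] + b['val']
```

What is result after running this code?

Step 1: make_counter() returns a new dict each call (immutable default 0).
Step 2: a = {'val': 0}, b = {'val': 30}.
Step 3: a['val'] += 11 = 11. result = 11 + 30 = 41

The answer is 41.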